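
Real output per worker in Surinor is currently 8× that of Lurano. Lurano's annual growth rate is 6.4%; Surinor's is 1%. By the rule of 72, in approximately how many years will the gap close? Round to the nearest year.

≈ 40 years

What matters is the difference: 5.4 pp.
Rule of 72 on the gap: the ratio halves every 72/5.4 ≈ 13.33 years.
An 8× gap closes after 3 halvings: 3 × 13.33 ≈ 40 years.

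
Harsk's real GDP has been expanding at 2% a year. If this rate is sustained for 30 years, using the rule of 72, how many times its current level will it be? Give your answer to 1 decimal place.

approximately 1.8 times

Doubling time ≈ 72/2 = 36.00 years.
30 years / 36.00 ≈ 0.83 doublings → factor 2^0.83 ≈ 1.8.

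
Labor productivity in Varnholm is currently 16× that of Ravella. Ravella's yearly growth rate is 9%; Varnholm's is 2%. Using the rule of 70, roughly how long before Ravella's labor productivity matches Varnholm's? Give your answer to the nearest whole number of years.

approximately 40 years

Ravella gains on Varnholm at 9% − 2% = 7 points a year.
At that relative rate the gap halves every 70/7 ≈ 10.00 years.
A 16× gap closes after 4 halvings: 4 × 10.00 ≈ 40 years.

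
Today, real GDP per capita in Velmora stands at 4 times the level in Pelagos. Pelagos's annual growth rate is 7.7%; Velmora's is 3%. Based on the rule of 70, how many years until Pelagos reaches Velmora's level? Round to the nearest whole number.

What matters is the difference: 4.7 pp.
Rule of 70 on the gap: the ratio halves every 70/4.7 ≈ 14.89 years.
A 4 times gap closes after 2 halvings: 2 × 14.89 ≈ 30 years.

30 years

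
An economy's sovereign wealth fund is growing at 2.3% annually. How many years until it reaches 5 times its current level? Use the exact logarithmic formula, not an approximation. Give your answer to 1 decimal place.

t = ln(5) / ln(1 + 0.023) = 1.6094 / 0.022739 ≈ 70.78.

70.8 years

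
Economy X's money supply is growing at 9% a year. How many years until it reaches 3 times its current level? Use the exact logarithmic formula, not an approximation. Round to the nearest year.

13 years

t = ln(3) / ln(1 + 0.09) = 1.0986 / 0.086178 ≈ 12.75.
≈ 13 years.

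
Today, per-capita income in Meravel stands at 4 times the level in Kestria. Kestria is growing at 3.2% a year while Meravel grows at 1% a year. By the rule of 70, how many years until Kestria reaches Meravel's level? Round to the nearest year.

approximately 64 years

What matters is the difference: 2.2 pp.
Rule of 70 on the gap: the ratio halves every 70/2.2 ≈ 31.82 years.
A 4 times gap closes after 2 halvings: 2 × 31.82 ≈ 64 years.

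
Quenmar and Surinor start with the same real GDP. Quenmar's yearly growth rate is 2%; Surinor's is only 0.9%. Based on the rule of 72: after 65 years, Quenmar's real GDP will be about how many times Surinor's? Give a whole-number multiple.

Rate gap = 2% − 0.9% = 1.1 points.
The ratio doubles every 72/1.1 ≈ 65.45 years.
65/65.45 ≈ 0.99 doublings → ratio ≈ 2^0.99 ≈ 2.

around 2 times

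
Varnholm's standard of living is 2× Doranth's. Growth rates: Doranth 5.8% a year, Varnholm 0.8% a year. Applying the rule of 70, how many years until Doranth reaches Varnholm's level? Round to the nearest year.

≈ 14 years

The growth-rate gap is 5.8% − 0.8% = 5 percentage points.
So the ratio between them halves every 70/5 ≈ 14.00 years.
A 2× gap closes after 1 halving: 1 × 14.00 ≈ 14 years.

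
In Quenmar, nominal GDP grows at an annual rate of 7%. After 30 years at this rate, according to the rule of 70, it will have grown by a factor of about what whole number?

about 8 times

Doubling time ≈ 70/7 = 10.00 years.
30/10.00 ≈ 3 doublings, so about 2^3 = 8×.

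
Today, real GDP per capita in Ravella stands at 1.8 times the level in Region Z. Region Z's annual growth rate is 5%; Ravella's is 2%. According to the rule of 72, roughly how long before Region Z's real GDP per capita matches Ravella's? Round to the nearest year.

What matters is the difference: 3 pp.
Rule of 72 on the gap: the ratio halves every 72/3 ≈ 24.00 years.
A 1.8 times gap takes log₂(1.8) ≈ 0.85 halvings to close: 0.85 × 24.00 ≈ 20 years.

around 20 years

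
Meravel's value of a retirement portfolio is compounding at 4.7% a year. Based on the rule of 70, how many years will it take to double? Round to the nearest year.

At 4.7%, doubling takes about 70/4.7 = 14.89 years.

approximately 15 years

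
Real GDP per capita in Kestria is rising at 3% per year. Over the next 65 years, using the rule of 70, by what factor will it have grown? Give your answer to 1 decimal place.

Doubling time ≈ 70/3 = 23.33 years.
65 years / 23.33 ≈ 2.79 doublings → factor 2^2.79 ≈ 6.9.

approximately 6.9 times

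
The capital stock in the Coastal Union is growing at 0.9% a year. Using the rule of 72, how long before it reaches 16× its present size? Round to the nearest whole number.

Doubling time ≈ 72/0.9 = 80.00 years.
16 = 2^4, so 4 doublings → 320 years.

320 years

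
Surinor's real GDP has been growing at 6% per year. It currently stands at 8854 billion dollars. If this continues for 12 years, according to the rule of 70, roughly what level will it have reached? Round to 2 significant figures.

about 18000 billion dollars

It doubles every 70/6 ≈ 11.67 years, so 12 years is 1.03 doublings.
2^1.03 ≈ 2.04; 8854 × 2.04 ≈ 18000 billion dollars.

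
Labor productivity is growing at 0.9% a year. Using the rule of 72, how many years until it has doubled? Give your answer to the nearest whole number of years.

72/0.9 ≈ 80.00, so it doubles roughly every 80 years.

≈ 80 years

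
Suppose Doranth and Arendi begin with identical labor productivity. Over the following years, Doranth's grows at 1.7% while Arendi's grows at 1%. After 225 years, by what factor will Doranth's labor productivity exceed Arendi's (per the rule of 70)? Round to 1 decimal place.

approximately 4.8 times

Doranth pulls ahead at 0.7 pp per year, so the ratio doubles every 70/0.7 ≈ 100.00 years.
In 225 years that's 2.25 doublings: 2^2.25 ≈ 4.8.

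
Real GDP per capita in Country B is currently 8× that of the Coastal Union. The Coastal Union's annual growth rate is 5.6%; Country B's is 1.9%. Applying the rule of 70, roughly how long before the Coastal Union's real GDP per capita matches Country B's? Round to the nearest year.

approximately 57 years

The growth-rate gap is 5.6% − 1.9% = 3.7 percentage points.
So the ratio between them halves every 70/3.7 ≈ 18.92 years.
An 8× gap closes after 3 halvings: 3 × 18.92 ≈ 57 years.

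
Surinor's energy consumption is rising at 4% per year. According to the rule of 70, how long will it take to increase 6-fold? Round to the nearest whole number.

Doubling time ≈ 70/4 = 17.50 years.
6× is log₂ 6 ≈ 2.58 doublings, so ≈ 2.58 × 17.50 = 45 years.

roughly 45 years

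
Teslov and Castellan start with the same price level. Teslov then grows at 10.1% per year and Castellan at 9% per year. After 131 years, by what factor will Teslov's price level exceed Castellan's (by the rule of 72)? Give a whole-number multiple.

Rate gap = 10.1% − 9% = 1.1 points.
The ratio doubles every 72/1.1 ≈ 65.45 years.
131/65.45 ≈ 2.00 doublings → ratio ≈ 2^2.00 ≈ 4.

≈ 4 times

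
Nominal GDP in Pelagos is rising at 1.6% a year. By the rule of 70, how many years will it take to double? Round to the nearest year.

Doubling time ≈ 70 / 1.6 = 43.75 years.

≈ 44 years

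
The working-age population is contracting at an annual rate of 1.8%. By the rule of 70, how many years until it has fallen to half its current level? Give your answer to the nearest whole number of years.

Halving time ≈ 70 / 1.8 = 38.89 → 39 years.

39 years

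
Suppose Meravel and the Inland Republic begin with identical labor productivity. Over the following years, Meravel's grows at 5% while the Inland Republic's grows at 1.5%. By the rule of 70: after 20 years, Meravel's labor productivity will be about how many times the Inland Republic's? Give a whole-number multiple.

about 2 times

Meravel pulls ahead at 3.5 pp per year, so the ratio doubles every 70/3.5 ≈ 20.00 years.
In 20 years that's 1.00 doublings: 2^1.00 ≈ 2.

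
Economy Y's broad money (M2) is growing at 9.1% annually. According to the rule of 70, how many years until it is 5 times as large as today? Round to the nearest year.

One doubling takes 70/9.1 = 7.69 years.
Reaching 5× takes log₂(5) ≈ 2.32 doublings.
2.32 × 7.69 ≈ 18 years.

around 18 years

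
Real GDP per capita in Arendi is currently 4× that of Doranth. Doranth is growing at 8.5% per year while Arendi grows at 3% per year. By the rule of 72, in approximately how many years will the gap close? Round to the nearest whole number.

26 years

What matters is the difference: 5.5 pp.
Rule of 72 on the gap: the ratio halves every 72/5.5 ≈ 13.09 years.
A 4× gap closes after 2 halvings: 2 × 13.09 ≈ 26 years.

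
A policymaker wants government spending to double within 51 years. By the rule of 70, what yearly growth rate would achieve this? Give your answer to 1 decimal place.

70 / 51 ≈ 1.37, so about 1.4% per year.

about 1.4% per year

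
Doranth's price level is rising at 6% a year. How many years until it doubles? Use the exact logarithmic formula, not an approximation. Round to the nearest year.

12 years

t = ln(2) / ln(1 + 0.06) = 0.6931 / 0.058269 ≈ 11.89.
≈ 12 years.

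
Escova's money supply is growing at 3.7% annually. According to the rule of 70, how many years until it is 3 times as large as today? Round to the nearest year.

roughly 30 years

At 3.7% it doubles every 70/3.7 ≈ 18.92 years.
Reaching 3× takes log₂(3) ≈ 1.58 doublings.
1.58 × 18.92 ≈ 30 years.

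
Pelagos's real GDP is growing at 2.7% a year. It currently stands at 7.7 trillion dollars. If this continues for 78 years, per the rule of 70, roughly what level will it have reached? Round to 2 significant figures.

It doubles every 70/2.7 ≈ 25.93 years, so 78 years is 3.01 doublings.
2^3.01 ≈ 8.06; 7.7 × 8.06 ≈ 62 trillion dollars.

≈ 62 trillion dollars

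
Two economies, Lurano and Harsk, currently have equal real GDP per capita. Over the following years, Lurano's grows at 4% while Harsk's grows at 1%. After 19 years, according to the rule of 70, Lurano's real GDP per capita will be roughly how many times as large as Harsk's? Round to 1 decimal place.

Rate gap = 4% − 1% = 3 points.
The ratio doubles every 70/3 ≈ 23.33 years.
19/23.33 ≈ 0.81 doublings → ratio ≈ 2^0.81 ≈ 1.8.

about 1.8 times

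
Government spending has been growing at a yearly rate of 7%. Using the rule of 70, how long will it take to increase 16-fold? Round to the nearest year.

One doubling takes 70/7 = 10.00 years.
Getting to 16× needs 4 doublings: 4 × 10.00 ≈ 40 years.

40 years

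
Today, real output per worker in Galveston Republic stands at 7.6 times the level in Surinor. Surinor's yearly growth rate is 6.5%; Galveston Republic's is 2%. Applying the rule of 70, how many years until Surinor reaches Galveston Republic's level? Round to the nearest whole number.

Surinor gains on Galveston Republic at 6.5% − 2% = 4.5 points a year.
At that relative rate the gap halves every 70/4.5 ≈ 15.56 years.
A 7.6 times gap takes log₂(7.6) ≈ 2.93 halvings to close: 2.93 × 15.56 ≈ 46 years.

≈ 46 years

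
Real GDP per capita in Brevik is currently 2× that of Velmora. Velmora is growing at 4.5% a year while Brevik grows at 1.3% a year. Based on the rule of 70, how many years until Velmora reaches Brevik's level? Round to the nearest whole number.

Velmora gains on Brevik at 4.5% − 1.3% = 3.2 points a year.
At that relative rate the gap halves every 70/3.2 ≈ 21.88 years.
A 2× gap closes after 1 halving: 1 × 21.88 ≈ 22 years.

approximately 22 years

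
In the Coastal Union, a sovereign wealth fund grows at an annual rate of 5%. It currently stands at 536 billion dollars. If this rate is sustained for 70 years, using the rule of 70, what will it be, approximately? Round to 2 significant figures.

≈ 17000 billion dollars

It doubles every 70/5 ≈ 14.00 years, so 70 years is 5.00 doublings.
2^5.00 ≈ 32.00; 536 × 32.00 ≈ 17000 billion dollars.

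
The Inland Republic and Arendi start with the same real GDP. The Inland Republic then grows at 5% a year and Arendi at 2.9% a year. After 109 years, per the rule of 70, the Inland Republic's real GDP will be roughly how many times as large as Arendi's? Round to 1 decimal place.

around 9.6 times

Only the 2.1-point difference matters.
70/2.1 ≈ 33.33 years per doubling of the ratio; 109 years gives 3.27 doublings, so ≈ 9.6×.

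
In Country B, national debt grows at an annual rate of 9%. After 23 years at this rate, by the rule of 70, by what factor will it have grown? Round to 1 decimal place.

about 7.8 times

Doubles every ≈ 7.78 years (70/9).
23 years is 2.96 doublings; 2^2.96 ≈ 7.8×.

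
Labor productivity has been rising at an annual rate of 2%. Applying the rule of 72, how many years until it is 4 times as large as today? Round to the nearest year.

At 2% it doubles every 72/2 ≈ 36.00 years.
Getting to 4× needs 2 doublings: 2 × 36.00 ≈ 72 years.

around 72 years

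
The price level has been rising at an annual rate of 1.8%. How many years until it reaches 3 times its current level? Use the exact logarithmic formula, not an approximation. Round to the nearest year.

t = ln(3) / ln(1 + 0.018) = 1.0986 / 0.017840 ≈ 61.58.
≈ 62 years.

62 years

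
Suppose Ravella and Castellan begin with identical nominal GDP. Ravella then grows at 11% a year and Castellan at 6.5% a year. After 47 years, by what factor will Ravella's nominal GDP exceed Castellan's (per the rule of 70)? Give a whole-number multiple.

Only the 4.5-point difference matters.
70/4.5 ≈ 15.56 years per doubling of the ratio; 47 years gives 3.02 doublings, so ≈ 8×.

roughly 8 times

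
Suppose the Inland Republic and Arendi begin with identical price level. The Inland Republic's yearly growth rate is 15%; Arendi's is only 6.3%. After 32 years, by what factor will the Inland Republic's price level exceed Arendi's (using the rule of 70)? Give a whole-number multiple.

Rate gap = 15% − 6.3% = 8.7 points.
The ratio doubles every 70/8.7 ≈ 8.05 years.
32/8.05 ≈ 3.98 doublings → ratio ≈ 2^3.98 ≈ 16.

about 16 times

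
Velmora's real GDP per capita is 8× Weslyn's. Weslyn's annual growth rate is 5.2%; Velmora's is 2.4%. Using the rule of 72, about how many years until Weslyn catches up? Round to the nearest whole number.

The growth-rate gap is 5.2% − 2.4% = 2.8 percentage points.
So the ratio between them halves every 72/2.8 ≈ 25.71 years.
An 8× gap closes after 3 halvings: 3 × 25.71 ≈ 77 years.

about 77 years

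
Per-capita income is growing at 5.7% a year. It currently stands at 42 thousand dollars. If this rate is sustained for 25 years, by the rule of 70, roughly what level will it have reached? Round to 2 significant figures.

approximately 170 thousand dollars

Doubling time ≈ 70/5.7 = 12.28 years.
25 years is 25/12.28 ≈ 2.04 doublings, a factor of 2^2.04 ≈ 4.11.
42 × 4.11 ≈ 170 thousand dollars.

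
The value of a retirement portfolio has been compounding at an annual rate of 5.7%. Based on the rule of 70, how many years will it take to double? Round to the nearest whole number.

about 12 years

70/5.7 ≈ 12.28, so it doubles roughly every 12 years.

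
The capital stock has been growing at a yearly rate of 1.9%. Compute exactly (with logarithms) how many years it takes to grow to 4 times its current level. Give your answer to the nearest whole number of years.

74 years

t = ln(4) / ln(1 + 0.019) = 1.3863 / 0.018822 ≈ 73.65.
≈ 74 years.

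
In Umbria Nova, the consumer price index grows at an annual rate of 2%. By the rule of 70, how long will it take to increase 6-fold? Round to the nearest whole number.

approximately 90 years

Doubling time ≈ 70/2 = 35.00 years.
Reaching 6× takes log₂(6) ≈ 2.58 doublings.
2.58 × 35.00 ≈ 90 years.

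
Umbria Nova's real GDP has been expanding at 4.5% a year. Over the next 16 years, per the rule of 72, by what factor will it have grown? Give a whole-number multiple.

around 2 times

72/4.5 ≈ 16.00 years per doubling.
16 years fits 1 doubling: 2^1 = 2.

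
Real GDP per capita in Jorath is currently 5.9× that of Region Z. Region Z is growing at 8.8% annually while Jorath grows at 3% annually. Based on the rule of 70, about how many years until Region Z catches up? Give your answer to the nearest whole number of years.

roughly 31 years

What matters is the difference: 5.8 pp.
Rule of 70 on the gap: the ratio halves every 70/5.8 ≈ 12.07 years.
A 5.9× gap takes log₂(5.9) ≈ 2.56 halvings to close: 2.56 × 12.07 ≈ 31 years.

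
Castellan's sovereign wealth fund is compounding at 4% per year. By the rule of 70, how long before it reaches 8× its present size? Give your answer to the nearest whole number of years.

At 4% it doubles every 70/4 ≈ 17.50 years.
Getting to 8× needs 3 doublings: 3 × 17.50 ≈ 53 years.

53 years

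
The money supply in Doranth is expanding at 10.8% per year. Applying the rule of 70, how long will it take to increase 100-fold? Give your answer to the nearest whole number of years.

43 years

Doubling time ≈ 70/10.8 = 6.48 years.
100× is log₂ 100 ≈ 6.64 doublings, so ≈ 6.64 × 6.48 = 43 years.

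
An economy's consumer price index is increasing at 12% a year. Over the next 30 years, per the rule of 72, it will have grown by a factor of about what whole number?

Doubling time ≈ 72/12 = 6.00 years.
30/6.00 ≈ 5 doublings, so about 2^5 = 32×.

roughly 32 times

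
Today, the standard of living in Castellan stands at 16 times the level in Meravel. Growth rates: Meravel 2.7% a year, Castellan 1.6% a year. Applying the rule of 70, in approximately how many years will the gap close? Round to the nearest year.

255 years

Meravel gains on Castellan at 2.7% − 1.6% = 1.1 points a year.
At that relative rate the gap halves every 70/1.1 ≈ 63.64 years.
A 16 times gap closes after 4 halvings: 4 × 63.64 ≈ 255 years.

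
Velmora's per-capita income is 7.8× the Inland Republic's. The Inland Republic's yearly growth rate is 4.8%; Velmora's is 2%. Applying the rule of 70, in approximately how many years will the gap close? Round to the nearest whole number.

around 74 years

The growth-rate gap is 4.8% − 2% = 2.8 percentage points.
So the ratio between them halves every 70/2.8 ≈ 25.00 years.
A 7.8× gap takes log₂(7.8) ≈ 2.96 halvings to close: 2.96 × 25.00 ≈ 74 years.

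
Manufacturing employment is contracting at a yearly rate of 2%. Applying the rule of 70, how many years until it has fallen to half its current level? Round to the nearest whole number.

around 35 years

The rule works in reverse for decay: 70/2 ≈ 35.00 years to halve.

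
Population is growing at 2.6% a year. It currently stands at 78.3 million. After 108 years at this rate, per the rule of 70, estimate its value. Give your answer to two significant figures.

roughly 1300 million

It doubles every 70/2.6 ≈ 26.92 years, so 108 years is 4.01 doublings.
2^4.01 ≈ 16.11; 78.3 × 16.11 ≈ 1300 million.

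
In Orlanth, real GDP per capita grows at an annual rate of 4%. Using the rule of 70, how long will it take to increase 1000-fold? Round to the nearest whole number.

174 years

Doubling time ≈ 70/4 = 17.50 years.
1000× is log₂ 1000 ≈ 9.97 doublings, so ≈ 9.97 × 17.50 = 174 years.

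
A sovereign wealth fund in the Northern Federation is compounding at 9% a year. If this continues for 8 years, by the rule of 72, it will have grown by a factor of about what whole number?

72/9 ≈ 8.00 years per doubling.
8 years fits 1 doubling: 2^1 = 2.

around 2 times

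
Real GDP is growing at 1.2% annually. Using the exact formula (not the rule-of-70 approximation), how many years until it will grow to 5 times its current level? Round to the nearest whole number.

135 years

t = ln(5) / ln(1 + 0.012) = 1.6094 / 0.011929 ≈ 134.91.
≈ 135 years.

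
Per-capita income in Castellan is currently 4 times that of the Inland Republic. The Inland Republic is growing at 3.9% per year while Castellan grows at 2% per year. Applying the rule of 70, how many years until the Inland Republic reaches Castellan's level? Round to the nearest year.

74 years

What matters is the difference: 1.9 pp.
Rule of 70 on the gap: the ratio halves every 70/1.9 ≈ 36.84 years.
A 4 times gap closes after 2 halvings: 2 × 36.84 ≈ 74 years.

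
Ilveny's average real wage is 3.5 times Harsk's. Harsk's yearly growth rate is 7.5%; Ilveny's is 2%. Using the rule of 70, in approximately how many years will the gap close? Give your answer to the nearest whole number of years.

≈ 23 years

Harsk gains on Ilveny at 7.5% − 2% = 5.5 points a year.
At that relative rate the gap halves every 70/5.5 ≈ 12.73 years.
A 3.5 times gap takes log₂(3.5) ≈ 1.81 halvings to close: 1.81 × 12.73 ≈ 23 years.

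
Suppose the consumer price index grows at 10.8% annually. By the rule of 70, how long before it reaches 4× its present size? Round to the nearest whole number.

roughly 13 years

One doubling takes 70/10.8 = 6.48 years.
4× is 2 doublings, so 2 × 6.48 ≈ 13 years.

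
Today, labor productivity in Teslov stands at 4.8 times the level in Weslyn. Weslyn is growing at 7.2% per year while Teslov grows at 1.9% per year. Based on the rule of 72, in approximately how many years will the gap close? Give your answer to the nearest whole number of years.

about 31 years

What matters is the difference: 5.3 pp.
Rule of 72 on the gap: the ratio halves every 72/5.3 ≈ 13.58 years.
A 4.8 times gap takes log₂(4.8) ≈ 2.26 halvings to close: 2.26 × 13.58 ≈ 31 years.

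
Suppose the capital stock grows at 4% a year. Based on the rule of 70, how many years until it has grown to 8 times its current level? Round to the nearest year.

about 53 years

At 4% it doubles every 70/4 ≈ 17.50 years.
8 = 2^3, so 3 doublings → 53 years.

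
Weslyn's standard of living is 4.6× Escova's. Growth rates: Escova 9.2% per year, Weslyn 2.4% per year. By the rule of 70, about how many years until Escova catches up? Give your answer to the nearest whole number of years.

≈ 23 years

What matters is the difference: 6.8 pp.
Rule of 70 on the gap: the ratio halves every 70/6.8 ≈ 10.29 years.
A 4.6× gap takes log₂(4.6) ≈ 2.20 halvings to close: 2.20 × 10.29 ≈ 23 years.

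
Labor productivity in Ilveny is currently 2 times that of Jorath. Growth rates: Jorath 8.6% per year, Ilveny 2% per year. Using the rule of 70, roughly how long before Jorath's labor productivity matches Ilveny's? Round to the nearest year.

roughly 11 years

Jorath gains on Ilveny at 8.6% − 2% = 6.6 points a year.
At that relative rate the gap halves every 70/6.6 ≈ 10.61 years.
A 2 times gap closes after 1 halving: 1 × 10.61 ≈ 11 years.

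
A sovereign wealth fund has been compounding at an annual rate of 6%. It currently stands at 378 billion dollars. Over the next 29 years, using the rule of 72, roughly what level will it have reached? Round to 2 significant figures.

Doubling time ≈ 72/6 = 12.00 years.
29 years is 29/12.00 ≈ 2.42 doublings, a factor of 2^2.42 ≈ 5.35.
378 × 5.35 ≈ 2000 billion dollars.

about 2000 billion dollars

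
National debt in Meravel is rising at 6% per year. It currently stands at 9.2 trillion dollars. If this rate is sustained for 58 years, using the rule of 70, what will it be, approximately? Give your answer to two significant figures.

about 290 trillion dollars

Doubling time ≈ 70/6 = 11.67 years.
58 years is 58/11.67 ≈ 4.97 doublings, a factor of 2^4.97 ≈ 31.34.
9.2 × 31.34 ≈ 290 trillion dollars.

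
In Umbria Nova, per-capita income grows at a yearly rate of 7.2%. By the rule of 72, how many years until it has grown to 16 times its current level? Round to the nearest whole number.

≈ 40 years

Doubling time ≈ 72/7.2 = 10.00 years.
16 = 2^4, so 4 doublings → 40 years.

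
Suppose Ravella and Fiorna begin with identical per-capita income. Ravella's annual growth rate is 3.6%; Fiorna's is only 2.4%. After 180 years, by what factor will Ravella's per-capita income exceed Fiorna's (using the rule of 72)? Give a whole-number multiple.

Only the 1.2-point difference matters.
72/1.2 ≈ 60.00 years per doubling of the ratio; 180 years gives 3.00 doublings, so ≈ 8×.

roughly 8 times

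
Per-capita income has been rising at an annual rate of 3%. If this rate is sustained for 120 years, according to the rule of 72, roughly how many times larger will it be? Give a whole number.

32 times

At 3% one doubling takes ≈ 24.00 years; 120 years is 5 of them, so ×32.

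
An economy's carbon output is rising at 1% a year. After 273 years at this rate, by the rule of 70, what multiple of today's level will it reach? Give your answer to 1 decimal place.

Doubles every ≈ 70.00 years (70/1).
273 years is 3.90 doublings; 2^3.90 ≈ 14.9×.

14.9 times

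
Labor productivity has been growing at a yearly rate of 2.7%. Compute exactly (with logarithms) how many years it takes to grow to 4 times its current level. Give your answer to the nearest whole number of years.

52 years

t = ln(4) / ln(1 + 0.027) = 1.3863 / 0.026642 ≈ 52.03.
≈ 52 years.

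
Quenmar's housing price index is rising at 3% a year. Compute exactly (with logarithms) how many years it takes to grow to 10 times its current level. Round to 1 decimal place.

t = ln(10) / ln(1 + 0.03) = 2.3026 / 0.029559 ≈ 77.90.

77.9 years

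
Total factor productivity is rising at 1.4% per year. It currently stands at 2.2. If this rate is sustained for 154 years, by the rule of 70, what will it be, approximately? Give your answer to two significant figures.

It doubles every 70/1.4 ≈ 50.00 years, so 154 years is 3.08 doublings.
2^3.08 ≈ 8.46; 2.2 × 8.46 ≈ 19.

≈ 19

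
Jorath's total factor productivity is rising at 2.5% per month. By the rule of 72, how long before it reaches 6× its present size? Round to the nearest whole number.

74 months

At 2.5% it doubles every 72/2.5 ≈ 28.80 months.
6× is log₂ 6 ≈ 2.58 doublings, so ≈ 2.58 × 28.80 = 74 months.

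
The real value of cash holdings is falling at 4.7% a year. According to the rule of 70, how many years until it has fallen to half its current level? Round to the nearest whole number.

15 years

The rule works in reverse for decay: 70/4.7 ≈ 14.89 years to halve.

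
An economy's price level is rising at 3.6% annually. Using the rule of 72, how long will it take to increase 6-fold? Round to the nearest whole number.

approximately 52 years

Doubling time ≈ 72/3.6 = 20.00 years.
Reaching 6× takes log₂(6) ≈ 2.58 doublings.
2.58 × 20.00 ≈ 52 years.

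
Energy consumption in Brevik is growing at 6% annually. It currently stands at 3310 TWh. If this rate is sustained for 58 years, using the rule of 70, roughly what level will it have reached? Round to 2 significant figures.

≈ 100000 TWh

Doubling time ≈ 70/6 = 11.67 years.
58 years is 58/11.67 ≈ 4.97 doublings, a factor of 2^4.97 ≈ 31.34.
3310 × 31.34 ≈ 100000 TWh.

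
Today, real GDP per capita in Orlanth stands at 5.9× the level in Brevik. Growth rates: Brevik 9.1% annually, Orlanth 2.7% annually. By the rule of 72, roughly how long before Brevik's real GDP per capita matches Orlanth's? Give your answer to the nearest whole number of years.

Brevik gains on Orlanth at 9.1% − 2.7% = 6.4 points a year.
At that relative rate the gap halves every 72/6.4 ≈ 11.25 years.
A 5.9× gap takes log₂(5.9) ≈ 2.56 halvings to close: 2.56 × 11.25 ≈ 29 years.

approximately 29 years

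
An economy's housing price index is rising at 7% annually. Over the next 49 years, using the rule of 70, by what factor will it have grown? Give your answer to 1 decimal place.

Doubles every ≈ 10.00 years (70/7).
49 years is 4.90 doublings; 2^4.90 ≈ 29.9×.

≈ 29.9 times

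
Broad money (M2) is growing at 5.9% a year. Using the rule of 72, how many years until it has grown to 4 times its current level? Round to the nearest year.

One doubling takes 72/5.9 = 12.20 years.
4 = 2^2, so 2 doublings → 24 years.

around 24 years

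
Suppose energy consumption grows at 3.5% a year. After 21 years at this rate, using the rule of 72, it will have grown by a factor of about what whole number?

72/3.5 ≈ 20.57 years per doubling.
21 years fits 1 doubling: 2^1 = 2.

around 2 times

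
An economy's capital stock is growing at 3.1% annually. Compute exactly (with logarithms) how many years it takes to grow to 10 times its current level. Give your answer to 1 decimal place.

75.4 years

t = ln(10) / ln(1 + 0.031) = 2.3026 / 0.030529 ≈ 75.42.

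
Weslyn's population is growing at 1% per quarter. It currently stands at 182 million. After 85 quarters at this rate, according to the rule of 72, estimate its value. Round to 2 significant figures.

It doubles every 72/1 ≈ 72.00 quarters, so 85 quarters is 1.18 doublings.
2^1.18 ≈ 2.27; 182 × 2.27 ≈ 410 million.

410 million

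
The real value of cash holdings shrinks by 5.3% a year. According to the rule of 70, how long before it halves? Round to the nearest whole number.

13 years

The rule works in reverse for decay: 70/5.3 ≈ 13.21 years to halve.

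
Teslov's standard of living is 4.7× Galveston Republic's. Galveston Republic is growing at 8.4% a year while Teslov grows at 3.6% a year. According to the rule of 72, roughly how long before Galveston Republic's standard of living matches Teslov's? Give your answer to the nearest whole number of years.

The growth-rate gap is 8.4% − 3.6% = 4.8 percentage points.
So the ratio between them halves every 72/4.8 ≈ 15.00 years.
A 4.7× gap takes log₂(4.7) ≈ 2.23 halvings to close: 2.23 × 15.00 ≈ 33 years.

33 years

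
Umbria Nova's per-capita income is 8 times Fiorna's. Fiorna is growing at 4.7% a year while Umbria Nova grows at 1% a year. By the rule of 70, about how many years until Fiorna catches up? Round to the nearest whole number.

What matters is the difference: 3.7 pp.
Rule of 70 on the gap: the ratio halves every 70/3.7 ≈ 18.92 years.
An 8 times gap closes after 3 halvings: 3 × 18.92 ≈ 57 years.

57 years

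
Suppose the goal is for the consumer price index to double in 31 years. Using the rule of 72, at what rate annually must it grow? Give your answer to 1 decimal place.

72 / 31 ≈ 2.32, so about 2.3% annually.

roughly 2.3%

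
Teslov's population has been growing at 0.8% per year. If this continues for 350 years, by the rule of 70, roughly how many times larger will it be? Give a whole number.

At 0.8% one doubling takes ≈ 87.50 years; 350 years is 4 of them, so ×16.

≈ 16 times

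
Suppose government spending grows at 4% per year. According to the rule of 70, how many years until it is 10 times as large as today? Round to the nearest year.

≈ 58 years

Doubling time ≈ 70/4 = 17.50 years.
10× is log₂ 10 ≈ 3.32 doublings, so ≈ 3.32 × 17.50 = 58 years.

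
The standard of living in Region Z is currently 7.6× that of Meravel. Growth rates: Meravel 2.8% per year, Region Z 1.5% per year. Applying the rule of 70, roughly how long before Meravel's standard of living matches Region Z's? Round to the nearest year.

roughly 158 years

What matters is the difference: 1.3 pp.
Rule of 70 on the gap: the ratio halves every 70/1.3 ≈ 53.85 years.
A 7.6× gap takes log₂(7.6) ≈ 2.93 halvings to close: 2.93 × 53.85 ≈ 158 years.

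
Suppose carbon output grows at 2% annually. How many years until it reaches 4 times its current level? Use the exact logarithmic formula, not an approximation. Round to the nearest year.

70 years

t = ln(4) / ln(1 + 0.02) = 1.3863 / 0.019803 ≈ 70.00.
≈ 70 years.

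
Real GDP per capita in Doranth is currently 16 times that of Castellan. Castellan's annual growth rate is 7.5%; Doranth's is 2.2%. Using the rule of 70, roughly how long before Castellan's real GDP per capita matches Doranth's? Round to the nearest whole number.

approximately 53 years

The growth-rate gap is 7.5% − 2.2% = 5.3 percentage points.
So the ratio between them halves every 70/5.3 ≈ 13.21 years.
A 16 times gap closes after 4 halvings: 4 × 13.21 ≈ 53 years.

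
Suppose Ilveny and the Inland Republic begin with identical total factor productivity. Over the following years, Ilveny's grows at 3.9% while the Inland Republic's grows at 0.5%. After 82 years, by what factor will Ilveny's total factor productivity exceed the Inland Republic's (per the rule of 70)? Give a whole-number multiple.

Rate gap = 3.9% − 0.5% = 3.4 points.
The ratio doubles every 70/3.4 ≈ 20.59 years.
82/20.59 ≈ 3.98 doublings → ratio ≈ 2^3.98 ≈ 16.

≈ 16 times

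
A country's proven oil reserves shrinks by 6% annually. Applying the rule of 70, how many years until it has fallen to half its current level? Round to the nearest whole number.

The rule works in reverse for decay: 70/6 ≈ 11.67 years to halve.

12 years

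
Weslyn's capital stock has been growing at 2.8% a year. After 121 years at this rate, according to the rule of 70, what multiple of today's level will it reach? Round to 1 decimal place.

Doubling time ≈ 70/2.8 = 25.00 years.
121 years / 25.00 ≈ 4.84 doublings → factor 2^4.84 ≈ 28.6.

around 28.6 times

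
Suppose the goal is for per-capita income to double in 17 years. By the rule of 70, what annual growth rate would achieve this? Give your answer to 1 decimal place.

70 / 17 ≈ 4.12, so about 4.1% annually.

about 4.1%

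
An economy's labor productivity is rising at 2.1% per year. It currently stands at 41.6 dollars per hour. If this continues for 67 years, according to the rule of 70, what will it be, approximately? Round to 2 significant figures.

It doubles every 70/2.1 ≈ 33.33 years, so 67 years is 2.01 doublings.
2^2.01 ≈ 4.03; 41.6 × 4.03 ≈ 170 dollars per hour.

roughly 170 dollars per hour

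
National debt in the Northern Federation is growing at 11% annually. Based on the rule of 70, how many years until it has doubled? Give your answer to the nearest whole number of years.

roughly 6 years

70/11 ≈ 6.36, so it doubles roughly every 6 years.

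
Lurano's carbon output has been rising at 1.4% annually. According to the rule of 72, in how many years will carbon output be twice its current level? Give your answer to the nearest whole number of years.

At 1.4%, doubling takes about 72/1.4 = 51.43 years.

about 51 years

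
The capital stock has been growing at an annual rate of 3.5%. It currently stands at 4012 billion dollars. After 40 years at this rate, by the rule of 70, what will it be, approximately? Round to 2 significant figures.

about 16000 billion dollars

Doubling time ≈ 70/3.5 = 20.00 years.
40 years is 40/20.00 ≈ 2.00 doublings, a factor of 2^2.00 ≈ 4.00.
4012 × 4.00 ≈ 16000 billion dollars.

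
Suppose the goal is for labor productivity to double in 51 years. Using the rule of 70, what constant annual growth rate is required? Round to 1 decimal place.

70 / 51 ≈ 1.37, so about 1.4% a year.

around 1.4%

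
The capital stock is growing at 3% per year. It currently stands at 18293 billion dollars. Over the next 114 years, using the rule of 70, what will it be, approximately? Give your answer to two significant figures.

Doubling time ≈ 70/3 = 23.33 years.
114 years is 114/23.33 ≈ 4.89 doublings, a factor of 2^4.89 ≈ 29.65.
18293 × 29.65 ≈ 540000 billion dollars.

roughly 540000 billion dollars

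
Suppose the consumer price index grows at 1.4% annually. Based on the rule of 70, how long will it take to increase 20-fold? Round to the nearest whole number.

roughly 216 years

One doubling takes 70/1.4 = 50.00 years.
20× is log₂ 20 ≈ 4.32 doublings, so ≈ 4.32 × 50.00 = 216 years.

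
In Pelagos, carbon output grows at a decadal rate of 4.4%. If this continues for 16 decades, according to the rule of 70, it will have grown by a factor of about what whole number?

2 times

At 4.4% one doubling takes ≈ 15.91 decades; 16 decades is 1 of them, so ×2.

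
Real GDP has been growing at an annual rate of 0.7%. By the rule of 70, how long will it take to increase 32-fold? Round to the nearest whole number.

At 0.7% it doubles every 70/0.7 ≈ 100.00 years.
32× is 5 doublings, so 5 × 100.00 ≈ 500 years.

≈ 500 years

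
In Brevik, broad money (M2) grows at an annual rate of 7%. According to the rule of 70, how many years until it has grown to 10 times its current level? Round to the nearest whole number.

At 7% it doubles every 70/7 ≈ 10.00 years.
10× is log₂ 10 ≈ 3.32 doublings, so ≈ 3.32 × 10.00 = 33 years.

approximately 33 years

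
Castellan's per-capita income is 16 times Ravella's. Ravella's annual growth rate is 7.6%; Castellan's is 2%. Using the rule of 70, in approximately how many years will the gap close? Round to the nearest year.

50 years

Ravella gains on Castellan at 7.6% − 2% = 5.6 points a year.
At that relative rate the gap halves every 70/5.6 ≈ 12.50 years.
A 16 times gap closes after 4 halvings: 4 × 12.50 ≈ 50 years.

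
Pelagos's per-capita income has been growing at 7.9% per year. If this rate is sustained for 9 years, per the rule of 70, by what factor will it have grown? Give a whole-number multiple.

about 2 times

Doubling time ≈ 70/7.9 = 8.86 years.
9/8.86 ≈ 1 doubling, so about 2^1 = 2×.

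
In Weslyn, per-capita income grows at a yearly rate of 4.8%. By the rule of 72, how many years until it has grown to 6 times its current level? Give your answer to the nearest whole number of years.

At 4.8% it doubles every 72/4.8 ≈ 15.00 years.
Reaching 6× takes log₂(6) ≈ 2.58 doublings.
2.58 × 15.00 ≈ 39 years.

39 years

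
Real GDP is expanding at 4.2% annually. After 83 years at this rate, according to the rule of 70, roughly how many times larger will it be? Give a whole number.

At 4.2% one doubling takes ≈ 16.67 years; 83 years is 5 of them, so ×32.

roughly 32 times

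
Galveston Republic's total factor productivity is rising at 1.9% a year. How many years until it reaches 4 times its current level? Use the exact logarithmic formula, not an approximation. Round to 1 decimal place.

73.7 years

t = ln(4) / ln(1 + 0.019) = 1.3863 / 0.018822 ≈ 73.65.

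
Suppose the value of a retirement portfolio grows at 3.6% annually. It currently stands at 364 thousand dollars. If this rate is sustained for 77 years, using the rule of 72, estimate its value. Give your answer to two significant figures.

Doubling time ≈ 72/3.6 = 20.00 years.
77 years is 77/20.00 ≈ 3.85 doublings, a factor of 2^3.85 ≈ 14.42.
364 × 14.42 ≈ 5200 thousand dollars.

roughly 5200 thousand dollars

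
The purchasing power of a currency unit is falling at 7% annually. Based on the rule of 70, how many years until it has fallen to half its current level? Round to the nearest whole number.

10 years

Halving time ≈ 70 / 7 = 10.00 → 10 years.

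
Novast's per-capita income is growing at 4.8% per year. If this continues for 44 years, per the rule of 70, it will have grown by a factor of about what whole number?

≈ 8 times

70/4.8 ≈ 14.58 years per doubling.
44 years fits 3 doublings: 2^3 = 8.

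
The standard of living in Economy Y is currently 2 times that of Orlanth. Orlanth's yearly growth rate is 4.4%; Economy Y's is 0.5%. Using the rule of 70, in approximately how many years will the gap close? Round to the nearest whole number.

What matters is the difference: 3.9 pp.
Rule of 70 on the gap: the ratio halves every 70/3.9 ≈ 17.95 years.
A 2 times gap closes after 1 halving: 1 × 17.95 ≈ 18 years.

≈ 18 years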